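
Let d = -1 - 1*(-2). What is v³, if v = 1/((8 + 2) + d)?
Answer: 1/1331 ≈ 0.00075131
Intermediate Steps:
d = 1 (d = -1 + 2 = 1)
v = 1/11 (v = 1/((8 + 2) + 1) = 1/(10 + 1) = 1/11 ≈ 0.090909)
v³ = (1/11)³ = 1/1331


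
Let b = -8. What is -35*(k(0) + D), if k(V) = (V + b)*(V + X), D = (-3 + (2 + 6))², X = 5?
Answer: 525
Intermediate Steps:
D = 25 (D = (-3 + 8)² = 5² = 25)
k(V) = (-8 + V)*(5 + V) (k(V) = (V - 8)*(V + 5) = (-8 + V)*(5 + V))
-35*(k(0) + D) = -35*((-40 + 0² - 3*0) + 25) = -35*((-40 + 0 + 0) + 25) = -35*(-40 + 25) = -35*(-15) = 525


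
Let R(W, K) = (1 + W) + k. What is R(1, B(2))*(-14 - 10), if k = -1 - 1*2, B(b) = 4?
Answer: 24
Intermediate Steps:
k = -3 (k = -1 - 2 = -3)
R(W, K) = -2 + W (R(W, K) = (1 + W) - 3 = -2 + W)
R(1, B(2))*(-14 - 10) = (-2 + 1)*(-14 - 10) = -1*(-24) = 24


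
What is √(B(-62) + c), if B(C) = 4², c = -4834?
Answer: I*√4818 ≈ 69.412*I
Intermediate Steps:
B(C) = 16
√(B(-62) + c) = √(16 - 4834) = √(-4818) = I*√4818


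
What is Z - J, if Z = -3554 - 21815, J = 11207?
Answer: -36576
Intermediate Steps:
Z = -25369
Z - J = -25369 - 1*11207 = -25369 - 11207 = -36576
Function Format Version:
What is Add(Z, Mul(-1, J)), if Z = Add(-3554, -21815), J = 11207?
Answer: -36576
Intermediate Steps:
Z = -25369
Add(Z, Mul(-1, J)) = Add(-25369, Mul(-1, 11207)) = Add(-25369, -11207) = -36576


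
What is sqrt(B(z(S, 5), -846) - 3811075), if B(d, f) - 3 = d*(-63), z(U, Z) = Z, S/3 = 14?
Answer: I*sqrt(3811387) ≈ 1952.3*I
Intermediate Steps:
S = 42 (S = 3*14 = 42)
B(d, f) = 3 - 63*d (B(d, f) = 3 + d*(-63) = 3 - 63*d)
sqrt(B(z(S, 5), -846) - 3811075) = sqrt((3 - 63*5) - 3811075) = sqrt((3 - 315) - 3811075) = sqrt(-312 - 3811075) = sqrt(-3811387) = I*sqrt(3811387)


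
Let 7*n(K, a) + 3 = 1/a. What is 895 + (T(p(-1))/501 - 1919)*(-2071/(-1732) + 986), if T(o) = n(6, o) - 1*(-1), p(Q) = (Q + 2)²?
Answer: -958462445147/506177 ≈ -1.8935e+6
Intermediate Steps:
n(K, a) = -3/7 + 1/(7*a)
p(Q) = (2 + Q)²
T(o) = 1 + (1 - 3*o)/(7*o) (T(o) = (1 - 3*o)/(7*o) - 1*(-1) = (1 - 3*o)/(7*o) + 1 = 1 + (1 - 3*o)/(7*o))
895 + (T(p(-1))/501 - 1919)*(-2071/(-1732) + 986) = 895 + (((1 + 4*(2 - 1)²)/(7*((2 - 1)²)))/501 - 1919)*(-2071/(-1732) + 986) = 895 + (((1 + 4*1²)/(7*(1²)))*(1/501) - 1919)*(-2071*(-1/1732) + 986) = 895 + (((⅐)*(1 + 4*1)/1)*(1/501) - 1919)*(2071/1732 + 986) = 895 + (((⅐)*1*(1 + 4))*(1/501) - 1919)*(1709823/1732) = 895 + (((⅐)*1*5)*(1/501) - 1919)*(1709823/1732) = 895 + ((5/7)*(1/501) - 1919)*(1709823/1732) = 895 + (5/3507 - 1919)*(1709823/1732) = 895 - 6729928/3507*1709823/1732 = 895 - 958915473562/506177 = -958462445147/506177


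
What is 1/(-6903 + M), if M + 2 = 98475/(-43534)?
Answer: -43534/300700745 ≈ -0.00014478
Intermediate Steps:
M = -185543/43534 (M = -2 + 98475/(-43534) = -2 + 98475*(-1/43534) = -2 - 98475/43534 = -185543/43534 ≈ -4.2620)
1/(-6903 + M) = 1/(-6903 - 185543/43534) = 1/(-300700745/43534) = -43534/300700745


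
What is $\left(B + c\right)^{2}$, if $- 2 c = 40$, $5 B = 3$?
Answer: $\frac{9409}{25} \approx 376.36$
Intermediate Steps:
$B = \frac{3}{5}$ ($B = \frac{1}{5} \cdot 3 = \frac{3}{5} \approx 0.6$)
$c = -20$ ($c = \left(- \frac{1}{2}\right) 40 = -20$)
$\left(B + c\right)^{2} = \left(\frac{3}{5} - 20\right)^{2} = \left(- \frac{97}{5}\right)^{2} = \frac{9409}{25}$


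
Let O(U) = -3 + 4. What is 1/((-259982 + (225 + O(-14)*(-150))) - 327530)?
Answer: -1/587437 ≈ -1.7023e-6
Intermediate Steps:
O(U) = 1
1/((-259982 + (225 + O(-14)*(-150))) - 327530) = 1/((-259982 + (225 + 1*(-150))) - 327530) = 1/((-259982 + (225 - 150)) - 327530) = 1/((-259982 + 75) - 327530) = 1/(-259907 - 327530) = 1/(-587437) = -1/587437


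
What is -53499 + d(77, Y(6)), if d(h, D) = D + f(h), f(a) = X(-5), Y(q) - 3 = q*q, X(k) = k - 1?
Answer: -53466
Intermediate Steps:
X(k) = -1 + k
Y(q) = 3 + q² (Y(q) = 3 + q*q = 3 + q²)
f(a) = -6 (f(a) = -1 - 5 = -6)
d(h, D) = -6 + D (d(h, D) = D - 6 = -6 + D)
-53499 + d(77, Y(6)) = -53499 + (-6 + (3 + 6²)) = -53499 + (-6 + (3 + 36)) = -53499 + (-6 + 39) = -53499 + 33 = -53466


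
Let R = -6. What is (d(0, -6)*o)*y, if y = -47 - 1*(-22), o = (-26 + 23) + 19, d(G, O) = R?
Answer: 2400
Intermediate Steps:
d(G, O) = -6
o = 16 (o = -3 + 19 = 16)
y = -25 (y = -47 + 22 = -25)
(d(0, -6)*o)*y = -6*16*(-25) = -96*(-25) = 2400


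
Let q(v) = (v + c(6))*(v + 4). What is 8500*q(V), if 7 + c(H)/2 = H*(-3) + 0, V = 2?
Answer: -2448000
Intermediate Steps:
c(H) = -14 - 6*H (c(H) = -14 + 2*(H*(-3) + 0) = -14 + 2*(-3*H + 0) = -14 + 2*(-3*H) = -14 - 6*H)
q(v) = (-50 + v)*(4 + v) (q(v) = (v + (-14 - 6*6))*(v + 4) = (v + (-14 - 36))*(4 + v) = (v - 50)*(4 + v) = (-50 + v)*(4 + v))
8500*q(V) = 8500*(-200 + 2**2 - 46*2) = 8500*(-200 + 4 - 92) = 8500*(-288) = -2448000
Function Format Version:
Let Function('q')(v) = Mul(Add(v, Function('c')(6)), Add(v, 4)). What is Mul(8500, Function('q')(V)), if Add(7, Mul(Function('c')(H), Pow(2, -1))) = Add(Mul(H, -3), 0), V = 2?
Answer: -2448000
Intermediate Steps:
Function('c')(H) = Add(-14, Mul(-6, H)) (Function('c')(H) = Add(-14, Mul(2, Add(Mul(H, -3), 0))) = Add(-14, Mul(2, Add(Mul(-3, H), 0))) = Add(-14, Mul(2, Mul(-3, H))) = Add(-14, Mul(-6, H)))
Function('q')(v) = Mul(Add(-50, v), Add(4, v)) (Function('q')(v) = Mul(Add(v, Add(-14, Mul(-6, 6))), Add(v, 4)) = Mul(Add(v, Add(-14, -36)), Add(4, v)) = Mul(Add(v, -50), Add(4, v)) = Mul(Add(-50, v), Add(4, v)))
Mul(8500, Function('q')(V)) = Mul(8500, Add(-200, Pow(2, 2), Mul(-46, 2))) = Mul(8500, Add(-200, 4, -92)) = Mul(8500, -288) = -2448000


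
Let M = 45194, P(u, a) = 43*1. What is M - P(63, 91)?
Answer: 45151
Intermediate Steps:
P(u, a) = 43
M - P(63, 91) = 45194 - 1*43 = 45194 - 43 = 45151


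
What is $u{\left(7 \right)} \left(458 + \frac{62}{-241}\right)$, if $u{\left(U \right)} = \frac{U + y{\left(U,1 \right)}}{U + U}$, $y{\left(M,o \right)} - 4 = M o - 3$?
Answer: $\frac{827370}{1687} \approx 490.44$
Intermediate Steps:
$y{\left(M,o \right)} = 1 + M o$ ($y{\left(M,o \right)} = 4 + \left(M o - 3\right) = 4 + \left(-3 + M o\right) = 1 + M o$)
$u{\left(U \right)} = \frac{1 + 2 U}{2 U}$ ($u{\left(U \right)} = \frac{U + \left(1 + U 1\right)}{U + U} = \frac{U + \left(1 + U\right)}{2 U} = \left(1 + 2 U\right) \frac{1}{2 U} = \frac{1 + 2 U}{2 U}$)
$u{\left(7 \right)} \left(458 + \frac{62}{-241}\right) = \frac{\frac{1}{2} + 7}{7} \left(458 + \frac{62}{-241}\right) = \frac{1}{7} \cdot \frac{15}{2} \left(458 + 62 \left(- \frac{1}{241}\right)\right) = \frac{15 \left(458 - \frac{62}{241}\right)}{14} = \frac{15}{14} \cdot \frac{110316}{241} = \frac{827370}{1687}$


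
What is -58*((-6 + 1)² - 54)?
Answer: 1682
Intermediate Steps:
-58*((-6 + 1)² - 54) = -58*((-5)² - 54) = -58*(25 - 54) = -58*(-29) = 1682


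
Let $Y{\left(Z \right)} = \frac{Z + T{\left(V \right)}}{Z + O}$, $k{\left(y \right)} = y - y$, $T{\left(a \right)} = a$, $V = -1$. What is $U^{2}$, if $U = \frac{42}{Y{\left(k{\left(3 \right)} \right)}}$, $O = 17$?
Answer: $509796$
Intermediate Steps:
$k{\left(y \right)} = 0$
$Y{\left(Z \right)} = \frac{-1 + Z}{17 + Z}$ ($Y{\left(Z \right)} = \frac{Z - 1}{Z + 17} = \frac{-1 + Z}{17 + Z}$)
$U = -714$ ($U = \frac{42}{\frac{1}{17 + 0} \left(-1 + 0\right)} = \frac{42}{\frac{1}{17} \left(-1\right)} = \frac{42}{- \frac{1}{17}} = 42 \left(-17\right) = -714$)
$U^{2} = \left(-714\right)^{2} = 509796$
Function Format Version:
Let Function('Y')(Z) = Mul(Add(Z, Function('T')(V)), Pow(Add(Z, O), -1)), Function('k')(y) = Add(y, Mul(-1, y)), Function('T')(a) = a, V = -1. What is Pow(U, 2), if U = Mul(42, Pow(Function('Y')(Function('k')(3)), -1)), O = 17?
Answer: 509796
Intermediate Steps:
Function('k')(y) = 0
Function('Y')(Z) = Mul(Pow(Add(17, Z), -1), Add(-1, Z)) (Function('Y')(Z) = Mul(Add(Z, -1), Pow(Add(Z, 17), -1)) = Mul(Add(-1, Z), Pow(Add(17, Z), -1)) = Mul(Pow(Add(17, Z), -1), Add(-1, Z)))
U = -714 (U = Mul(42, Pow(Mul(Pow(Add(17, 0), -1), Add(-1, 0)), -1)) = Mul(42, Pow(Mul(Pow(17, -1), -1), -1)) = Mul(42, Pow(Mul(Rational(1, 17), -1), -1)) = Mul(42, Pow(Rational(-1, 17), -1)) = Mul(42, -17) = -714)
Pow(U, 2) = Pow(-714, 2) = 509796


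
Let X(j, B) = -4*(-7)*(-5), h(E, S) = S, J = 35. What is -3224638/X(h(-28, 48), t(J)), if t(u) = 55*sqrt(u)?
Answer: 1612319/70 ≈ 23033.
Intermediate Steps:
X(j, B) = -140 (X(j, B) = 28*(-5) = -140)
-3224638/X(h(-28, 48), t(J)) = -3224638/(-140) = -3224638*(-1/140) = 1612319/70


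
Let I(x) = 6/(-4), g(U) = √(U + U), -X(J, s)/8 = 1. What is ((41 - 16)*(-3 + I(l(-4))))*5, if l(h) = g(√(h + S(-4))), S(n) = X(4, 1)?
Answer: -1125/2 ≈ -562.50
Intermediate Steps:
X(J, s) = -8 (X(J, s) = -8*1 = -8)
S(n) = -8
g(U) = √2*√U (g(U) = √(2*U) = √2*√U)
l(h) = √2*(-8 + h)^(¼) (l(h) = √2*√(√(h - 8)) = √2*√(√(-8 + h)) = √2*(-8 + h)^(¼))
I(x) = -3/2 (I(x) = 6*(-¼) = -3/2)
((41 - 16)*(-3 + I(l(-4))))*5 = ((41 - 16)*(-3 - 3/2))*5 = (25*(-9/2))*5 = -225/2*5 = -1125/2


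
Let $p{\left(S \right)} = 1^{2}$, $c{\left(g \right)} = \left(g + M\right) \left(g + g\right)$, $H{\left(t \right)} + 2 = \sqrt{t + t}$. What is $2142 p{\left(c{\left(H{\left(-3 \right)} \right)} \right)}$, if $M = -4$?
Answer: $2142$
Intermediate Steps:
$H{\left(t \right)} = -2 + \sqrt{2} \sqrt{t}$ ($H{\left(t \right)} = -2 + \sqrt{t + t} = -2 + \sqrt{2 t} = -2 + \sqrt{2} \sqrt{t}$)
$c{\left(g \right)} = 2 g \left(-4 + g\right)$ ($c{\left(g \right)} = \left(g - 4\right) \left(g + g\right) = \left(-4 + g\right) 2 g = 2 g \left(-4 + g\right)$)
$p{\left(S \right)} = 1$
$2142 p{\left(c{\left(H{\left(-3 \right)} \right)} \right)} = 2142 \cdot 1 = 2142$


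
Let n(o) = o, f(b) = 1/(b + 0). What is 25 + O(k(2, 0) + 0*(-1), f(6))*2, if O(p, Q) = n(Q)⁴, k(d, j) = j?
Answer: 16201/648 ≈ 25.002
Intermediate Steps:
f(b) = 1/b
O(p, Q) = Q⁴
25 + O(k(2, 0) + 0*(-1), f(6))*2 = 25 + (1/6)⁴*2 = 25 + (⅙)⁴*2 = 25 + (1/1296)*2 = 25 + 1/648 = 16201/648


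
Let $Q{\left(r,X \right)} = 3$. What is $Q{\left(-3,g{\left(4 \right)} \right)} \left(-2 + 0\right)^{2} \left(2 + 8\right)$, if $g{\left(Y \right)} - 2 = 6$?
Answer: $120$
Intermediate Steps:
$g{\left(Y \right)} = 8$ ($g{\left(Y \right)} = 2 + 6 = 8$)
$Q{\left(-3,g{\left(4 \right)} \right)} \left(-2 + 0\right)^{2} \left(2 + 8\right) = 3 \left(-2 + 0\right)^{2} \left(2 + 8\right) = 3 \left(-2\right)^{2} \cdot 10 = 3 \cdot 4 \cdot 10 = 12 \cdot 10 = 120$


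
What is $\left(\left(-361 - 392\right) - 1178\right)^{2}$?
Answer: $3728761$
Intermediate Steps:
$\left(\left(-361 - 392\right) - 1178\right)^{2} = \left(-753 - 1178\right)^{2} = \left(-1931\right)^{2} = 3728761$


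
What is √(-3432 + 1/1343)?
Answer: 5*I*√247604881/1343 ≈ 58.583*I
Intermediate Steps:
√(-3432 + 1/1343) = √(-4609175/1343) = 5*I*√247604881/1343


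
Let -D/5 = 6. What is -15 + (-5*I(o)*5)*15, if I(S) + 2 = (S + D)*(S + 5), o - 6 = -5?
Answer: 65985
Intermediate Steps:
o = 1 (o = 6 - 5 = 1)
D = -30 (D = -5*6 = -30)
I(S) = -2 + (-30 + S)*(5 + S) (I(S) = -2 + (S - 30)*(S + 5) = -2 + (-30 + S)*(5 + S))
-15 + (-5*I(o)*5)*15 = -15 + (-5*(-152 + 1² - 25*1)*5)*15 = -15 + (-5*(-152 + 1 - 25)*5)*15 = -15 + (-5*(-176)*5)*15 = -15 + (880*5)*15 = -15 + 4400*15 = -15 + 66000 = 65985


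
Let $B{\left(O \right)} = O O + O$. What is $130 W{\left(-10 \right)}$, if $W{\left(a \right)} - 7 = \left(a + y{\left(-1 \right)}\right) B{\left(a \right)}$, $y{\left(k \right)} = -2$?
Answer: $-139490$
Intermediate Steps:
$B{\left(O \right)} = O + O^{2}$ ($B{\left(O \right)} = O^{2} + O = O + O^{2}$)
$W{\left(a \right)} = 7 + a \left(1 + a\right) \left(-2 + a\right)$ ($W{\left(a \right)} = 7 + \left(a - 2\right) a \left(1 + a\right) = 7 + \left(-2 + a\right) a \left(1 + a\right) = 7 + a \left(1 + a\right) \left(-2 + a\right)$)
$130 W{\left(-10 \right)} = 130 \left(7 + \left(-10\right)^{3} - \left(-10\right)^{2} - -20\right) = 130 \left(7 - 1000 - 100 + 20\right) = 130 \left(-1073\right) = -139490$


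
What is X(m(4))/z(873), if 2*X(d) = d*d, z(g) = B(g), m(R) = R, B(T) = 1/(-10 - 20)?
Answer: -240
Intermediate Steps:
B(T) = -1/30 (B(T) = 1/(-30) = -1/30)
z(g) = -1/30
X(d) = d²/2 (X(d) = (d*d)/2 = d²/2)
X(m(4))/z(873) = ((½)*4²)/(-1/30) = ((½)*16)*(-30) = 8*(-30) = -240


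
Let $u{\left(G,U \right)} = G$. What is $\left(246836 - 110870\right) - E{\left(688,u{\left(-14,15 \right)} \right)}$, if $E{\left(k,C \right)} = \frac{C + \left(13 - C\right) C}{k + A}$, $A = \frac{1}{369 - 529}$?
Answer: $\frac{14967064034}{110079} \approx 1.3597 \cdot 10^{5}$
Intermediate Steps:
$A = - \frac{1}{160}$ ($A = \frac{1}{-160} = - \frac{1}{160} \approx -0.00625$)
$E{\left(k,C \right)} = \frac{C + C \left(13 - C\right)}{- \frac{1}{160} + k}$ ($E{\left(k,C \right)} = \frac{C + \left(13 - C\right) C}{k - \frac{1}{160}} = \frac{C + C \left(13 - C\right)}{- \frac{1}{160} + k}$)
$\left(246836 - 110870\right) - E{\left(688,u{\left(-14,15 \right)} \right)} = \left(246836 - 110870\right) - 160 \left(-14\right) \frac{1}{-1 + 160 \cdot 688} \left(14 - -14\right) = \left(246836 - 110870\right) - 160 \left(-14\right) \frac{1}{-1 + 110080} \left(14 + 14\right) = 135966 - 160 \left(-14\right) \frac{1}{110079} \cdot 28 = 135966 - - \frac{62720}{110079} = 135966 + \frac{62720}{110079} = \frac{14967064034}{110079}$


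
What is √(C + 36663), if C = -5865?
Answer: 3*√3422 ≈ 175.49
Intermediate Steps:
√(C + 36663) = √(-5865 + 36663) = √30798 = 3*√3422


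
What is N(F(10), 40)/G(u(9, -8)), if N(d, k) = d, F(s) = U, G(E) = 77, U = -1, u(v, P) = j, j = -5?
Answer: -1/77 ≈ -0.012987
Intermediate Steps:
u(v, P) = -5
F(s) = -1
N(F(10), 40)/G(u(9, -8)) = -1/77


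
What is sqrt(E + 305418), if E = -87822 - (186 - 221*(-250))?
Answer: 4*sqrt(10135) ≈ 402.69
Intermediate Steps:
E = -143258 (E = -87822 - (186 + 55250) = -87822 - 1*55436 = -87822 - 55436 = -143258)
sqrt(E + 305418) = sqrt(-143258 + 305418) = sqrt(162160) = 4*sqrt(10135)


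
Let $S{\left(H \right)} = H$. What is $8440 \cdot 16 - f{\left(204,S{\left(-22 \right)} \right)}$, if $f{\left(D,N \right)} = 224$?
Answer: $134816$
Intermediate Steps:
$8440 \cdot 16 - f{\left(204,S{\left(-22 \right)} \right)} = 8440 \cdot 16 - 224 = 135040 - 224 = 134816$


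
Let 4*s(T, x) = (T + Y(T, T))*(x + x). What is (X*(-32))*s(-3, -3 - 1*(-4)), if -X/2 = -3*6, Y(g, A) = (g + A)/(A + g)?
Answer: 1152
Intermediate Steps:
Y(g, A) = 1 (Y(g, A) = (A + g)/(A + g) = 1)
s(T, x) = x*(1 + T)/2 (s(T, x) = ((T + 1)*(x + x))/4 = ((1 + T)*(2*x))/4 = (2*x*(1 + T))/4 = x*(1 + T)/2)
X = 36 (X = -(-6)*6 = -2*(-18) = 36)
(X*(-32))*s(-3, -3 - 1*(-4)) = (36*(-32))*((-3 - 1*(-4))*(1 - 3)/2) = -576*(-3 + 4)*(-2) = -576*(-2) = -1152*(-1) = 1152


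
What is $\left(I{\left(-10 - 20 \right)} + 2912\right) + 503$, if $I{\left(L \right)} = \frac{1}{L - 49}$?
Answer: $\frac{269784}{79} \approx 3415.0$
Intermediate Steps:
$I{\left(L \right)} = \frac{1}{-49 + L}$
$\left(I{\left(-10 - 20 \right)} + 2912\right) + 503 = \left(\frac{1}{-49 - 30} + 2912\right) + 503 = \left(\frac{1}{-79} + 2912\right) + 503 = \left(- \frac{1}{79} + 2912\right) + 503 = \frac{230047}{79} + 503 = \frac{269784}{79}$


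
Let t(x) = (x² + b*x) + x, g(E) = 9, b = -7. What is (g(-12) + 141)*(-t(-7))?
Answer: -13650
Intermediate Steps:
t(x) = x² - 6*x (t(x) = (x² - 7*x) + x = x² - 6*x)
(g(-12) + 141)*(-t(-7)) = (9 + 141)*(-(-7)*(-6 - 7)) = 150*(-(-7)*(-13)) = 150*(-1*91) = 150*(-91) = -13650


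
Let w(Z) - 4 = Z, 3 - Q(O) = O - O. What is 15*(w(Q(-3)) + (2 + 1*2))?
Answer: 165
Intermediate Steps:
Q(O) = 3 (Q(O) = 3 - (O - O) = 3 - 1*0 = 3 + 0 = 3)
w(Z) = 4 + Z
15*(w(Q(-3)) + (2 + 1*2)) = 15*((4 + 3) + (2 + 1*2)) = 15*(7 + (2 + 2)) = 15*(7 + 4) = 15*11 = 165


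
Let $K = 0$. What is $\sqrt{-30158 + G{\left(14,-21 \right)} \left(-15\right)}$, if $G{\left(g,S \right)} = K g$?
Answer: $i \sqrt{30158} \approx 173.66 i$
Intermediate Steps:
$G{\left(g,S \right)} = 0$ ($G{\left(g,S \right)} = 0 g = 0$)
$\sqrt{-30158 + G{\left(14,-21 \right)} \left(-15\right)} = \sqrt{-30158 + 0 \left(-15\right)} = \sqrt{-30158 + 0} = \sqrt{-30158} = i \sqrt{30158}$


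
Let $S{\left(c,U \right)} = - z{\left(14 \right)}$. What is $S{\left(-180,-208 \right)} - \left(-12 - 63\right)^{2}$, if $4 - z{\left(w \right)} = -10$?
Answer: $-5639$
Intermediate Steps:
$z{\left(w \right)} = 14$ ($z{\left(w \right)} = 4 - -10 = 4 + 10 = 14$)
$S{\left(c,U \right)} = -14$ ($S{\left(c,U \right)} = \left(-1\right) 14 = -14$)
$S{\left(-180,-208 \right)} - \left(-12 - 63\right)^{2} = -14 - \left(-12 - 63\right)^{2} = -14 - \left(-75\right)^{2} = -14 - 5625 = -5639$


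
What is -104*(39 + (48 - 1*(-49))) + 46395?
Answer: 32251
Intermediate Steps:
-104*(39 + (48 - 1*(-49))) + 46395 = -104*(39 + (48 + 49)) + 46395 = -104*(39 + 97) + 46395 = -104*136 + 46395 = -14144 + 46395 = 32251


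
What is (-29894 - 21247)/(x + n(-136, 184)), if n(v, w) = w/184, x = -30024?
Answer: 51141/30023 ≈ 1.7034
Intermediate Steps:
n(v, w) = w/184 (n(v, w) = w*(1/184) = w/184)
(-29894 - 21247)/(x + n(-136, 184)) = (-29894 - 21247)/(-30024 + (1/184)*184) = -51141/(-30024 + 1) = -51141/(-30023) = -51141*(-1/30023) = 51141/30023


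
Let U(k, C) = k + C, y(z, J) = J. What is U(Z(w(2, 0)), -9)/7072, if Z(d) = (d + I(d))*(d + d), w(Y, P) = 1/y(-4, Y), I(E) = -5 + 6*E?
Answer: -21/14144 ≈ -0.0014847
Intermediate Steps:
w(Y, P) = 1/Y
Z(d) = 2*d*(-5 + 7*d) (Z(d) = (d + (-5 + 6*d))*(d + d) = (-5 + 7*d)*(2*d) = 2*d*(-5 + 7*d))
U(k, C) = C + k
U(Z(w(2, 0)), -9)/7072 = (-9 + 2*(-5 + 7/2)/2)/7072 = (-9 + 2*(½)*(-5 + 7*(½)))*(1/7072) = (-9 + 2*(½)*(-5 + 7/2))*(1/7072) = (-9 + 2*(½)*(-3/2))*(1/7072) = (-9 - 3/2)*(1/7072) = -21/2*1/7072 = -21/14144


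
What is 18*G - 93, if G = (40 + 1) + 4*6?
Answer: 1077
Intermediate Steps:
G = 65 (G = 41 + 24 = 65)
18*G - 93 = 18*65 - 93 = 1170 - 93 = 1077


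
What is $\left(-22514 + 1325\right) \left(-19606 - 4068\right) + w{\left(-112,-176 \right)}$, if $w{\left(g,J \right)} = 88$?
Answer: $501628474$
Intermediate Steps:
$\left(-22514 + 1325\right) \left(-19606 - 4068\right) + w{\left(-112,-176 \right)} = \left(-22514 + 1325\right) \left(-19606 - 4068\right) + 88 = \left(-21189\right) \left(-23674\right) + 88 = 501628386 + 88 = 501628474$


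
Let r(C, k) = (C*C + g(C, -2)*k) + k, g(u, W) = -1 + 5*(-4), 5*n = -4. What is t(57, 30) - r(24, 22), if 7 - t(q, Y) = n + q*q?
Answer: -16886/5 ≈ -3377.2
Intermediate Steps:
n = -4/5 (n = (1/5)*(-4) = -4/5 ≈ -0.80000)
t(q, Y) = 39/5 - q**2 (t(q, Y) = 7 - (-4/5 + q*q) = 7 - (-4/5 + q**2) = 7 + (4/5 - q**2) = 39/5 - q**2)
g(u, W) = -21 (g(u, W) = -1 - 20 = -21)
r(C, k) = C**2 - 20*k (r(C, k) = (C*C - 21*k) + k = (C**2 - 21*k) + k = C**2 - 20*k)
t(57, 30) - r(24, 22) = (39/5 - 1*57**2) - (24**2 - 20*22) = (39/5 - 1*3249) - (576 - 440) = (39/5 - 3249) - 1*136 = -16206/5 - 136 = -16886/5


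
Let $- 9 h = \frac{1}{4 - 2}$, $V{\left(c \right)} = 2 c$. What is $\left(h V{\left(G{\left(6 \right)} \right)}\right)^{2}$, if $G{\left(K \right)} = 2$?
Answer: $\frac{4}{81} \approx 0.049383$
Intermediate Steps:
$h = - \frac{1}{18}$ ($h = - \frac{1}{9 \left(4 - 2\right)} = - \frac{1}{9 \cdot 2} = \left(- \frac{1}{9}\right) \frac{1}{2} = - \frac{1}{18} \approx -0.055556$)
$\left(h V{\left(G{\left(6 \right)} \right)}\right)^{2} = \left(- \frac{2 \cdot 2}{18}\right)^{2} = \left(\left(- \frac{1}{18}\right) 4\right)^{2} = \left(- \frac{2}{9}\right)^{2} = \frac{4}{81}$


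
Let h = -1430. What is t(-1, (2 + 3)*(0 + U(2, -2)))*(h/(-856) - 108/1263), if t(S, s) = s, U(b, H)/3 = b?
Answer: 4284105/90094 ≈ 47.552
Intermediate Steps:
U(b, H) = 3*b
t(-1, (2 + 3)*(0 + U(2, -2)))*(h/(-856) - 108/1263) = ((2 + 3)*(0 + 3*2))*(-1430/(-856) - 108/1263) = (5*(0 + 6))*(-1430*(-1/856) - 108*1/1263) = (5*6)*(715/428 - 36/421) = 30*(285607/180188) = 4284105/90094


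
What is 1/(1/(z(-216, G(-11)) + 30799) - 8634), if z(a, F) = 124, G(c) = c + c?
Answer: -30923/266989181 ≈ -0.00011582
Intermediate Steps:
G(c) = 2*c
1/(1/(z(-216, G(-11)) + 30799) - 8634) = 1/(1/(124 + 30799) - 8634) = 1/(1/30923 - 8634) = 1/(-266989181/30923) = -30923/266989181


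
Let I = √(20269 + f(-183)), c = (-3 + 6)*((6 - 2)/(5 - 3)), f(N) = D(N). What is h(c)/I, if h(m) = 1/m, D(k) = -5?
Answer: √5066/60792 ≈ 0.0011708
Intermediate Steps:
f(N) = -5
c = 6 (c = 3*(4/2) = 3*(4*(½)) = 3*2 = 6)
I = 2*√5066 (I = √(20269 - 5) = √20264 = 2*√5066 ≈ 142.35)
h(c)/I = 1/(6*((2*√5066))) = (√5066/10132)/6 = √5066/60792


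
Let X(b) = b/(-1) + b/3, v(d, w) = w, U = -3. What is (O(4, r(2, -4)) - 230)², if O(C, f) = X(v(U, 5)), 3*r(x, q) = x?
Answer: 490000/9 ≈ 54444.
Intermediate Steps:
r(x, q) = x/3
X(b) = -2*b/3 (X(b) = b*(-1) + b*(⅓) = -b + b/3 = -2*b/3)
O(C, f) = -10/3 (O(C, f) = -⅔*5 = -10/3)
(O(4, r(2, -4)) - 230)² = (-10/3 - 230)² = (-700/3)² = 490000/9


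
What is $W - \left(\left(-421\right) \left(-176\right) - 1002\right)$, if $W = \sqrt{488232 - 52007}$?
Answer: $-73094 + 5 \sqrt{17449} \approx -72434.0$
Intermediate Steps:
$W = 5 \sqrt{17449}$ ($W = \sqrt{436225} = 5 \sqrt{17449} \approx 660.47$)
$W - \left(\left(-421\right) \left(-176\right) - 1002\right) = 5 \sqrt{17449} - \left(\left(-421\right) \left(-176\right) - 1002\right) = 5 \sqrt{17449} - \left(74096 - 1002\right) = 5 \sqrt{17449} - 73094 = -73094 + 5 \sqrt{17449}$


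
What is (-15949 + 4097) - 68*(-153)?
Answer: -1448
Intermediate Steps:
(-15949 + 4097) - 68*(-153) = -11852 + 10404 = -1448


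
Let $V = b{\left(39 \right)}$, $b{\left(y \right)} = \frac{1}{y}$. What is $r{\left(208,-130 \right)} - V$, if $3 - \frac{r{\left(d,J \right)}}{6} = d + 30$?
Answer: $- \frac{54991}{39} \approx -1410.0$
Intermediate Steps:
$r{\left(d,J \right)} = -162 - 6 d$ ($r{\left(d,J \right)} = 18 - 6 \left(d + 30\right) = 18 - 6 \left(30 + d\right) = 18 - \left(180 + 6 d\right) = -162 - 6 d$)
$V = \frac{1}{39} \approx 0.025641$
$r{\left(208,-130 \right)} - V = \left(-162 - 1248\right) - \frac{1}{39} = -1410 - \frac{1}{39} = - \frac{54991}{39}$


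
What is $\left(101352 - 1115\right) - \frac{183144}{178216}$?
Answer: $\frac{2232956756}{22277} \approx 1.0024 \cdot 10^{5}$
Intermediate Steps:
$\left(101352 - 1115\right) - \frac{183144}{178216} = 100237 - \frac{22893}{22277} = \frac{2232956756}{22277}$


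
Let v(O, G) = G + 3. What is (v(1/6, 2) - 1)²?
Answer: 16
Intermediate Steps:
v(O, G) = 3 + G
(v(1/6, 2) - 1)² = ((3 + 2) - 1)² = (5 - 1)² = 4² = 16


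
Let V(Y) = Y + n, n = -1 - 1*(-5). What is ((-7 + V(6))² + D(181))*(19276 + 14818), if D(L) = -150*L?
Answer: -925345254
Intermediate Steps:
n = 4 (n = -1 + 5 = 4)
V(Y) = 4 + Y (V(Y) = Y + 4 = 4 + Y)
((-7 + V(6))² + D(181))*(19276 + 14818) = ((-7 + (4 + 6))² - 150*181)*(19276 + 14818) = ((-7 + 10)² - 27150)*34094 = (3² - 27150)*34094 = (9 - 27150)*34094 = -27141*34094 = -925345254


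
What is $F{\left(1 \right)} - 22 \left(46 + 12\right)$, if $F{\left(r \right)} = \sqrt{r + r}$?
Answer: $-1276 + \sqrt{2} \approx -1274.6$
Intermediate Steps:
$F{\left(r \right)} = \sqrt{2} \sqrt{r}$ ($F{\left(r \right)} = \sqrt{2 r} = \sqrt{2} \sqrt{r}$)
$F{\left(1 \right)} - 22 \left(46 + 12\right) = \sqrt{2} \sqrt{1} - 22 \left(46 + 12\right) = \sqrt{2} \cdot 1 - 1276 = \sqrt{2} - 1276 = -1276 + \sqrt{2}$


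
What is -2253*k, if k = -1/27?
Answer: 751/9 ≈ 83.444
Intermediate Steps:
k = -1/27 (k = -1*1/27 = -1/27 ≈ -0.037037)
-2253*k = -2253*(-1/27) = 751/9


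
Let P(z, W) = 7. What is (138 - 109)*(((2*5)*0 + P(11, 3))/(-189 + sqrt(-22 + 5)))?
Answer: -38367/35738 - 203*I*sqrt(17)/35738 ≈ -1.0736 - 0.02342*I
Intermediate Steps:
(138 - 109)*(((2*5)*0 + P(11, 3))/(-189 + sqrt(-22 + 5))) = (138 - 109)*(((2*5)*0 + 7)/(-189 + sqrt(-22 + 5))) = 29*((10*0 + 7)/(-189 + sqrt(-17))) = 29*((0 + 7)/(-189 + I*sqrt(17))) = 29*(7/(-189 + I*sqrt(17))) = 203/(-189 + I*sqrt(17))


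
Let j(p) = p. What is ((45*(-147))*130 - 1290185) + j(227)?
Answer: -2149908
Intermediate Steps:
((45*(-147))*130 - 1290185) + j(227) = ((45*(-147))*130 - 1290185) + 227 = (-6615*130 - 1290185) + 227 = (-859950 - 1290185) + 227 = -2150135 + 227 = -2149908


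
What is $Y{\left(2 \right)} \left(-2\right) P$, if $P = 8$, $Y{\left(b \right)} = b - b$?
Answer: $0$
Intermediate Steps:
$Y{\left(b \right)} = 0$
$Y{\left(2 \right)} \left(-2\right) P = 0 \left(-2\right) 8 = 0 \cdot 8 = 0$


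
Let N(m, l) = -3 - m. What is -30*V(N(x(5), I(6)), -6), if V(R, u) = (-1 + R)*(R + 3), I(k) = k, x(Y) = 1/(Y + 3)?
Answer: -495/32 ≈ -15.469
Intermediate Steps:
x(Y) = 1/(3 + Y)
V(R, u) = (-1 + R)*(3 + R)
-30*V(N(x(5), I(6)), -6) = -30*(-3 + (-3 - 1/(3 + 5))² + 2*(-3 - 1/(3 + 5))) = -30*(-3 + (-3 - 1/8)² + 2*(-3 - 1/8)) = -30*(-3 + (-3 - 1*⅛)² + 2*(-3 - 1*⅛)) = -30*(-3 + (-3 - ⅛)² + 2*(-3 - ⅛)) = -30*(-3 + (-25/8)² + 2*(-25/8)) = -30*(-3 + 625/64 - 25/4) = -30*33/64 = -495/32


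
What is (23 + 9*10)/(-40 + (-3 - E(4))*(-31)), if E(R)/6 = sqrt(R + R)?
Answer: -5989/273959 + 42036*sqrt(2)/273959 ≈ 0.19513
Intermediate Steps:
E(R) = 6*sqrt(2)*sqrt(R) (E(R) = 6*sqrt(R + R) = 6*sqrt(2*R) = 6*(sqrt(2)*sqrt(R)) = 6*sqrt(2)*sqrt(R))
(23 + 9*10)/(-40 + (-3 - E(4))*(-31)) = (23 + 9*10)/(-40 + (-3 - 6*sqrt(2)*sqrt(4))*(-31)) = (23 + 90)/(-40 + (-3 - 6*sqrt(2)*2)*(-31)) = 113/(-40 + (-3 - 12*sqrt(2))*(-31)) = 113/(-40 + (93 + 372*sqrt(2))) = 113/(53 + 372*sqrt(2))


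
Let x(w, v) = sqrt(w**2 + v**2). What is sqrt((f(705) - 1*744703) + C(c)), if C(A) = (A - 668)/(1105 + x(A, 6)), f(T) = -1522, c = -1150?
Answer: sqrt(-824580443 - 1492450*sqrt(330634))/sqrt(1105 + 2*sqrt(330634)) ≈ 863.84*I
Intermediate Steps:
x(w, v) = sqrt(v**2 + w**2)
C(A) = (-668 + A)/(1105 + sqrt(36 + A**2)) (C(A) = (A - 668)/(1105 + sqrt(6**2 + A**2)) = (-668 + A)/(1105 + sqrt(36 + A**2)))
sqrt((f(705) - 1*744703) + C(c)) = sqrt((-1522 - 1*744703) + (-668 - 1150)/(1105 + sqrt(36 + (-1150)**2))) = sqrt((-1522 - 744703) - 1818/(1105 + sqrt(36 + 1322500))) = sqrt(-746225 - 1818/(1105 + sqrt(1322536))) = sqrt(-746225 - 1818/(1105 + 2*sqrt(330634)))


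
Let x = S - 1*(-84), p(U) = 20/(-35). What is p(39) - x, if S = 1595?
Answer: -11757/7 ≈ -1679.6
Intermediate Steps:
p(U) = -4/7 (p(U) = 20*(-1/35) = -4/7)
x = 1679 (x = 1595 - 1*(-84) = 1595 + 84 = 1679)
p(39) - x = -4/7 - 1*1679 = -4/7 - 1679 = -11757/7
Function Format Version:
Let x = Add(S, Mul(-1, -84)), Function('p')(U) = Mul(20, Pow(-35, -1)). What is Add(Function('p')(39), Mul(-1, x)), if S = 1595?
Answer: Rational(-11757, 7) ≈ -1679.6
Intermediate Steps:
Function('p')(U) = Rational(-4, 7) (Function('p')(U) = Mul(20, Rational(-1, 35)) = Rational(-4, 7))
x = 1679 (x = Add(1595, Mul(-1, -84)) = Add(1595, 84) = 1679)
Add(Function('p')(39), Mul(-1, x)) = Add(Rational(-4, 7), Mul(-1, 1679)) = Add(Rational(-4, 7), -1679) = Rational(-11757, 7)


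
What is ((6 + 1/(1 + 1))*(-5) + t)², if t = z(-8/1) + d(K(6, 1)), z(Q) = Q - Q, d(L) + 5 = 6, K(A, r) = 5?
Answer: 3969/4 ≈ 992.25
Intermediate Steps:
d(L) = 1 (d(L) = -5 + 6 = 1)
z(Q) = 0
t = 1 (t = 0 + 1 = 1)
((6 + 1/(1 + 1))*(-5) + t)² = ((6 + 1/(1 + 1))*(-5) + 1)² = ((6 + 1/2)*(-5) + 1)² = ((6 + ½)*(-5) + 1)² = ((13/2)*(-5) + 1)² = (-65/2 + 1)² = (-63/2)² = 3969/4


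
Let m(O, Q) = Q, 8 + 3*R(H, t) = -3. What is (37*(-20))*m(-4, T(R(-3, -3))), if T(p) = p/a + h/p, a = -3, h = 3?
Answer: -29600/99 ≈ -298.99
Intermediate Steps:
R(H, t) = -11/3 (R(H, t) = -8/3 + (⅓)*(-3) = -8/3 - 1 = -11/3)
T(p) = 3/p - p/3 (T(p) = p/(-3) + 3/p = p*(-⅓) + 3/p = -p/3 + 3/p = 3/p - p/3)
(37*(-20))*m(-4, T(R(-3, -3))) = (37*(-20))*(3/(-11/3) - ⅓*(-11/3)) = -740*(3*(-3/11) + 11/9) = -740*(-9/11 + 11/9) = -740*40/99 = -29600/99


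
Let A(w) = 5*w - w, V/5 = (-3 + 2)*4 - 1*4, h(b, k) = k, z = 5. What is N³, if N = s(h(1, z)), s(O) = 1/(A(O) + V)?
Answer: -1/8000 ≈ -0.00012500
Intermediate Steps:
V = -40 (V = 5*((-3 + 2)*4 - 1*4) = 5*(-1*4 - 4) = 5*(-4 - 4) = 5*(-8) = -40)
A(w) = 4*w
s(O) = 1/(-40 + 4*O) (s(O) = 1/(4*O - 40) = 1/(-40 + 4*O))
N = -1/20 (N = 1/(4*(-10 + 5)) = (¼)/(-5) = (¼)*(-⅕) = -1/20 ≈ -0.050000)
N³ = (-1/20)³ = -1/8000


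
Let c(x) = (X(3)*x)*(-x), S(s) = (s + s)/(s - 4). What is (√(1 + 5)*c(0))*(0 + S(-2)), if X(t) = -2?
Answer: 0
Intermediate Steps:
S(s) = 2*s/(-4 + s) (S(s) = (2*s)/(-4 + s) = 2*s/(-4 + s))
c(x) = 2*x² (c(x) = (-2*x)*(-x) = 2*x²)
(√(1 + 5)*c(0))*(0 + S(-2)) = (√(1 + 5)*(2*0²))*(0 + 2*(-2)/(-4 - 2)) = (√6*(2*0))*(0 + 2*(-2)/(-6)) = (√6*0)*(0 + 2*(-2)*(-⅙)) = 0*(0 + ⅔) = 0*(⅔) = 0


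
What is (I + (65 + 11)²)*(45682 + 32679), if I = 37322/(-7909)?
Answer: 3576792703382/7909 ≈ 4.5224e+8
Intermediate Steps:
I = -37322/7909 (I = 37322*(-1/7909) = -37322/7909 ≈ -4.7189)
(I + (65 + 11)²)*(45682 + 32679) = (-37322/7909 + (65 + 11)²)*(45682 + 32679) = (-37322/7909 + 76²)*78361 = (-37322/7909 + 5776)*78361 = (45645062/7909)*78361 = 3576792703382/7909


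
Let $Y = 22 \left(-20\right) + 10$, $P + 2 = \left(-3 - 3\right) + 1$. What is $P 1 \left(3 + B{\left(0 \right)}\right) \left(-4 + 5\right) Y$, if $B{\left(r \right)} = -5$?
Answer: $-6020$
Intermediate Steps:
$P = -7$ ($P = -2 + \left(\left(-3 - 3\right) + 1\right) = -2 + \left(-6 + 1\right) = -2 - 5 = -7$)
$Y = -430$ ($Y = -440 + 10 = -430$)
$P 1 \left(3 + B{\left(0 \right)}\right) \left(-4 + 5\right) Y = \left(-7\right) 1 \left(3 - 5\right) \left(-4 + 5\right) \left(-430\right) = - 7 \left(\left(-2\right) 1\right) \left(-430\right) = \left(-7\right) \left(-2\right) \left(-430\right) = 14 \left(-430\right) = -6020$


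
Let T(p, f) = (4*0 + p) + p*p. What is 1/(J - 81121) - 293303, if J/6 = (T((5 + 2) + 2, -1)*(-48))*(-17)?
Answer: -105448001256/359519 ≈ -2.9330e+5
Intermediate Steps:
T(p, f) = p + p² (T(p, f) = (0 + p) + p² = p + p²)
J = 440640 (J = 6*(((((5 + 2) + 2)*(1 + ((5 + 2) + 2)))*(-48))*(-17)) = 6*((((7 + 2)*(1 + (7 + 2)))*(-48))*(-17)) = 6*(((9*(1 + 9))*(-48))*(-17)) = 6*(((9*10)*(-48))*(-17)) = 6*((90*(-48))*(-17)) = 6*(-4320*(-17)) = 6*73440 = 440640)
1/(J - 81121) - 293303 = 1/(440640 - 81121) - 293303 = 1/359519 - 293303 = -105448001256/359519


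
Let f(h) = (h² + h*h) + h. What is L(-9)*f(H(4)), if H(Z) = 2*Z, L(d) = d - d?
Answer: 0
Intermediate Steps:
L(d) = 0
f(h) = h + 2*h² (f(h) = (h² + h²) + h = 2*h² + h = h + 2*h²)
L(-9)*f(H(4)) = 0*((2*4)*(1 + 2*(2*4))) = 0*(8*(1 + 2*8)) = 0*(8*(1 + 16)) = 0*(8*17) = 0*136 = 0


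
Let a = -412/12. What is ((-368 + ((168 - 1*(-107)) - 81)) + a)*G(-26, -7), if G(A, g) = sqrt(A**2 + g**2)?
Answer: -3125*sqrt(29)/3 ≈ -5609.5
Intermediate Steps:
a = -103/3 (a = -412/12 = -103*1/3 = -103/3 ≈ -34.333)
((-368 + ((168 - 1*(-107)) - 81)) + a)*G(-26, -7) = ((-368 + ((168 - 1*(-107)) - 81)) - 103/3)*sqrt((-26)**2 + (-7)**2) = ((-368 + ((168 + 107) - 81)) - 103/3)*sqrt(676 + 49) = ((-368 + (275 - 81)) - 103/3)*sqrt(725) = ((-368 + 194) - 103/3)*(5*sqrt(29)) = (-174 - 103/3)*(5*sqrt(29)) = -3125*sqrt(29)/3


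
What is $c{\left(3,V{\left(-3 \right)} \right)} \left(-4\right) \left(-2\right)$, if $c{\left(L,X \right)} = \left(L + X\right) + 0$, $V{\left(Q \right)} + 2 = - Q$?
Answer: $32$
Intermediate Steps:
$V{\left(Q \right)} = -2 - Q$
$c{\left(L,X \right)} = L + X$
$c{\left(3,V{\left(-3 \right)} \right)} \left(-4\right) \left(-2\right) = \left(3 - -1\right) \left(-4\right) \left(-2\right) = \left(3 + \left(-2 + 3\right)\right) \left(-4\right) \left(-2\right) = \left(3 + 1\right) \left(-4\right) \left(-2\right) = 4 \left(-4\right) \left(-2\right) = \left(-16\right) \left(-2\right) = 32$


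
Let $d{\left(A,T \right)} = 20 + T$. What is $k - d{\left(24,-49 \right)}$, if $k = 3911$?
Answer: $3940$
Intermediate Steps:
$k - d{\left(24,-49 \right)} = 3911 - \left(20 - 49\right) = 3911 - -29 = 3911 + 29 = 3940$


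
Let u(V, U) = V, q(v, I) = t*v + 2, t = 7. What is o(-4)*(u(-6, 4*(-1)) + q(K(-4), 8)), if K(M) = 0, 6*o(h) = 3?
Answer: -2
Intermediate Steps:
o(h) = ½ (o(h) = (⅙)*3 = ½)
q(v, I) = 2 + 7*v (q(v, I) = 7*v + 2 = 2 + 7*v)
o(-4)*(u(-6, 4*(-1)) + q(K(-4), 8)) = (-6 + (2 + 7*0))/2 = (-6 + (2 + 0))/2 = (-6 + 2)/2 = (½)*(-4) = -2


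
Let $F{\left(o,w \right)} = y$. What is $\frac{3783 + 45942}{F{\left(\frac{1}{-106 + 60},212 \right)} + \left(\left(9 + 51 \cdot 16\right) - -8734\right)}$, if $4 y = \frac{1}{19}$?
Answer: $\frac{755820}{145297} \approx 5.2019$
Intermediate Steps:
$y = \frac{1}{76}$ ($y = \frac{1}{4 \cdot 19} = \frac{1}{4} \cdot \frac{1}{19} = \frac{1}{76} \approx 0.013158$)
$F{\left(o,w \right)} = \frac{1}{76}$
$\frac{3783 + 45942}{F{\left(\frac{1}{-106 + 60},212 \right)} + \left(\left(9 + 51 \cdot 16\right) - -8734\right)} = \frac{3783 + 45942}{\frac{1}{76} + \left(\left(9 + 51 \cdot 16\right) - -8734\right)} = \frac{49725}{\frac{1}{76} + \left(\left(9 + 816\right) + 8734\right)} = \frac{49725}{\frac{1}{76} + \left(825 + 8734\right)} = \frac{49725}{\frac{1}{76} + 9559} = \frac{49725}{\frac{726485}{76}} = 49725 \cdot \frac{76}{726485} = \frac{755820}{145297}$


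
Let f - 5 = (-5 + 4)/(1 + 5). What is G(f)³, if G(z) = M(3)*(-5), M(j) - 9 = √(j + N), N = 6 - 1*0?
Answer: -216000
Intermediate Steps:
N = 6 (N = 6 + 0 = 6)
M(j) = 9 + √(6 + j) (M(j) = 9 + √(j + 6) = 9 + √(6 + j))
f = 29/6 (f = 5 + (-5 + 4)/(1 + 5) = 5 - 1/6 = 5 - 1*⅙ = 5 - ⅙ = 29/6 ≈ 4.8333)
G(z) = -60 (G(z) = (9 + √(6 + 3))*(-5) = (9 + √9)*(-5) = (9 + 3)*(-5) = 12*(-5) = -60)
G(f)³ = (-60)³ = -216000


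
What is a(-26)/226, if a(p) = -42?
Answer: -21/113 ≈ -0.18584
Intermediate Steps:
a(-26)/226 = -42/226 = -42*1/226 = -21/113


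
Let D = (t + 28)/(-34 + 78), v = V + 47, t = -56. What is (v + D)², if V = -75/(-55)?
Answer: 275625/121 ≈ 2277.9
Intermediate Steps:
V = 15/11 (V = -75*(-1/55) = 15/11 ≈ 1.3636)
v = 532/11 (v = 15/11 + 47 = 532/11 ≈ 48.364)
D = -7/11 (D = (-56 + 28)/(-34 + 78) = -28/44 = -28*1/44 = -7/11 ≈ -0.63636)
(v + D)² = (532/11 - 7/11)² = (525/11)² = 275625/121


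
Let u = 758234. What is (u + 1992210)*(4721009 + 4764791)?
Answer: 26090161695200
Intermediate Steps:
(u + 1992210)*(4721009 + 4764791) = (758234 + 1992210)*(4721009 + 4764791) = 2750444*9485800 = 26090161695200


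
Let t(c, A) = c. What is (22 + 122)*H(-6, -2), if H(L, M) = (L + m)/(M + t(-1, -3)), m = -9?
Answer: 720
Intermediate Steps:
H(L, M) = (-9 + L)/(-1 + M) (H(L, M) = (L - 9)/(M - 1) = (-9 + L)/(-1 + M))
(22 + 122)*H(-6, -2) = (22 + 122)*((-9 - 6)/(-1 - 2)) = 144*(-15/(-3)) = 144*(-⅓*(-15)) = 144*5 = 720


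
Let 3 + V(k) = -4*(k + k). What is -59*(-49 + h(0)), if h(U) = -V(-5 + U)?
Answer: 5074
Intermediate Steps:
V(k) = -3 - 8*k (V(k) = -3 - 4*(k + k) = -3 - 8*k)
h(U) = -37 + 8*U (h(U) = -(-3 - 8*(-5 + U)) = -(-3 + (40 - 8*U)) = -(37 - 8*U) = -37 + 8*U)
-59*(-49 + h(0)) = -59*(-49 + (-37 + 8*0)) = -59*(-49 + (-37 + 0)) = -59*(-49 - 37) = -59*(-86) = 5074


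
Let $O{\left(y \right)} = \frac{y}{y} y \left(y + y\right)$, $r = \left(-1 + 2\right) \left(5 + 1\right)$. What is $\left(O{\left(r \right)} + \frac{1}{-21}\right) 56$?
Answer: $\frac{12088}{3} \approx 4029.3$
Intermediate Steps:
$r = 6$ ($r = 1 \cdot 6 = 6$)
$O{\left(y \right)} = 2 y^{2}$ ($O{\left(y \right)} = 1 y 2 y = 1 \cdot 2 y^{2} = 2 y^{2}$)
$\left(O{\left(r \right)} + \frac{1}{-21}\right) 56 = \left(2 \cdot 6^{2} + \frac{1}{-21}\right) 56 = \left(2 \cdot 36 - \frac{1}{21}\right) 56 = \left(72 - \frac{1}{21}\right) 56 = \frac{1511}{21} \cdot 56 = \frac{12088}{3}$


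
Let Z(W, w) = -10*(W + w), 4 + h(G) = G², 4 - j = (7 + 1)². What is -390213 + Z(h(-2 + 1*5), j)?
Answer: -389663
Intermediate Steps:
j = -60 (j = 4 - (7 + 1)² = 4 - 1*8² = 4 - 1*64 = 4 - 64 = -60)
h(G) = -4 + G²
Z(W, w) = -10*W - 10*w
-390213 + Z(h(-2 + 1*5), j) = -390213 + (-10*(-4 + (-2 + 1*5)²) - 10*(-60)) = -390213 + (-10*(-4 + (-2 + 5)²) + 600) = -390213 + (-10*(-4 + 3²) + 600) = -390213 + (-10*(-4 + 9) + 600) = -390213 + (-10*5 + 600) = -390213 + (-50 + 600) = -390213 + 550 = -389663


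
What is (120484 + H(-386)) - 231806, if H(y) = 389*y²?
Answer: 57848122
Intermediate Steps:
(120484 + H(-386)) - 231806 = (120484 + 389*(-386)²) - 231806 = (120484 + 389*148996) - 231806 = (120484 + 57959444) - 231806 = 58079928 - 231806 = 57848122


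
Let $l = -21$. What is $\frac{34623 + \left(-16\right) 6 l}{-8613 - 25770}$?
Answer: $- \frac{12213}{11461} \approx -1.0656$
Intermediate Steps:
$\frac{34623 + \left(-16\right) 6 l}{-8613 - 25770} = \frac{34623 + \left(-16\right) 6 \left(-21\right)}{-8613 - 25770} = \frac{34623 - -2016}{-34383} = \left(34623 + 2016\right) \left(- \frac{1}{34383}\right) = 36639 \left(- \frac{1}{34383}\right) = - \frac{12213}{11461}$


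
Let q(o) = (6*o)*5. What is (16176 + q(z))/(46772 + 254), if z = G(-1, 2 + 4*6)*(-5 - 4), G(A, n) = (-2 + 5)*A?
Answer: 8493/23513 ≈ 0.36120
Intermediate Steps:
G(A, n) = 3*A
z = 27 (z = (3*(-1))*(-5 - 4) = -3*(-9) = 27)
q(o) = 30*o
(16176 + q(z))/(46772 + 254) = (16176 + 30*27)/(46772 + 254) = (16176 + 810)/47026 = 16986*(1/47026) = 8493/23513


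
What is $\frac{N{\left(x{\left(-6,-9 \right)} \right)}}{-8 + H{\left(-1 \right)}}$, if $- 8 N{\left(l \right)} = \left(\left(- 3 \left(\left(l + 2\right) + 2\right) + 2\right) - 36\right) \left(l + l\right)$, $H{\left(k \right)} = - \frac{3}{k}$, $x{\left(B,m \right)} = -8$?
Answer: $\frac{44}{5} \approx 8.8$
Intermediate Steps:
$N{\left(l \right)} = - \frac{l \left(-46 - 3 l\right)}{4}$ ($N{\left(l \right)} = - \frac{\left(\left(- 3 \left(\left(l + 2\right) + 2\right) + 2\right) - 36\right) \left(l + l\right)}{8} = - \frac{\left(\left(- 3 \left(\left(2 + l\right) + 2\right) + 2\right) - 36\right) 2 l}{8} = - \frac{\left(\left(- 3 \left(4 + l\right) + 2\right) - 36\right) 2 l}{8} = - \frac{\left(\left(\left(-12 - 3 l\right) + 2\right) - 36\right) 2 l}{8} = - \frac{\left(\left(-10 - 3 l\right) - 36\right) 2 l}{8} = - \frac{\left(-46 - 3 l\right) 2 l}{8} = - \frac{2 l \left(-46 - 3 l\right)}{8} = - \frac{l \left(-46 - 3 l\right)}{4}$)
$\frac{N{\left(x{\left(-6,-9 \right)} \right)}}{-8 + H{\left(-1 \right)}} = \frac{\frac{1}{4} \left(-8\right) \left(46 + 3 \left(-8\right)\right)}{-8 - \frac{3}{-1}} = \frac{\frac{1}{4} \left(-8\right) \left(46 - 24\right)}{-8 - -3} = \frac{\frac{1}{4} \left(-8\right) 22}{-8 + 3} = - \frac{44}{-5} = \left(-44\right) \left(- \frac{1}{5}\right) = \frac{44}{5}$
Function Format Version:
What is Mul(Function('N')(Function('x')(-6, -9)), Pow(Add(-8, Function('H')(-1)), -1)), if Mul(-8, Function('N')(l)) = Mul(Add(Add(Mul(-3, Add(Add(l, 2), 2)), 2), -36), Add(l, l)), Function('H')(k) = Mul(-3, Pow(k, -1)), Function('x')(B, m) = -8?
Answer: Rational(44, 5) ≈ 8.8000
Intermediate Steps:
Function('N')(l) = Mul(Rational(-1, 4), l, Add(-46, Mul(-3, l))) (Function('N')(l) = Mul(Rational(-1, 8), Mul(Add(Add(Mul(-3, Add(Add(l, 2), 2)), 2), -36), Add(l, l))) = Mul(Rational(-1, 8), Mul(Add(Add(Mul(-3, Add(Add(2, l), 2)), 2), -36), Mul(2, l))) = Mul(Rational(-1, 8), Mul(Add(Add(Mul(-3, Add(4, l)), 2), -36), Mul(2, l))) = Mul(Rational(-1, 8), Mul(Add(Add(Add(-12, Mul(-3, l)), 2), -36), Mul(2, l))) = Mul(Rational(-1, 8), Mul(Add(Add(-10, Mul(-3, l)), -36), Mul(2, l))) = Mul(Rational(-1, 8), Mul(Add(-46, Mul(-3, l)), Mul(2, l))) = Mul(Rational(-1, 8), Mul(2, l, Add(-46, Mul(-3, l)))) = Mul(Rational(-1, 4), l, Add(-46, Mul(-3, l))))
Mul(Function('N')(Function('x')(-6, -9)), Pow(Add(-8, Function('H')(-1)), -1)) = Mul(Mul(Rational(1, 4), -8, Add(46, Mul(3, -8))), Pow(Add(-8, Mul(-3, Pow(-1, -1))), -1)) = Mul(Mul(Rational(1, 4), -8, Add(46, -24)), Pow(Add(-8, Mul(-3, -1)), -1)) = Mul(Mul(Rational(1, 4), -8, 22), Pow(Add(-8, 3), -1)) = Mul(-44, Pow(-5, -1)) = Mul(-44, Rational(-1, 5)) = Rational(44, 5)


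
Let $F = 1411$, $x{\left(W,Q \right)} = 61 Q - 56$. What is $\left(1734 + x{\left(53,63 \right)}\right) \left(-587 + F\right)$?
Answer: $4549304$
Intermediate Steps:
$x{\left(W,Q \right)} = -56 + 61 Q$
$\left(1734 + x{\left(53,63 \right)}\right) \left(-587 + F\right) = \left(1734 + \left(-56 + 61 \cdot 63\right)\right) \left(-587 + 1411\right) = \left(1734 + \left(-56 + 3843\right)\right) 824 = \left(1734 + 3787\right) 824 = 5521 \cdot 824 = 4549304$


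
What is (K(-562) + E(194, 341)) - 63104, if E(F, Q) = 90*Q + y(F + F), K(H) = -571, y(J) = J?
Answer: -32597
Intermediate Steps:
E(F, Q) = 2*F + 90*Q (E(F, Q) = 90*Q + (F + F) = 90*Q + 2*F = 2*F + 90*Q)
(K(-562) + E(194, 341)) - 63104 = (-571 + (2*194 + 90*341)) - 63104 = (-571 + (388 + 30690)) - 63104 = (-571 + 31078) - 63104 = 30507 - 63104 = -32597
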